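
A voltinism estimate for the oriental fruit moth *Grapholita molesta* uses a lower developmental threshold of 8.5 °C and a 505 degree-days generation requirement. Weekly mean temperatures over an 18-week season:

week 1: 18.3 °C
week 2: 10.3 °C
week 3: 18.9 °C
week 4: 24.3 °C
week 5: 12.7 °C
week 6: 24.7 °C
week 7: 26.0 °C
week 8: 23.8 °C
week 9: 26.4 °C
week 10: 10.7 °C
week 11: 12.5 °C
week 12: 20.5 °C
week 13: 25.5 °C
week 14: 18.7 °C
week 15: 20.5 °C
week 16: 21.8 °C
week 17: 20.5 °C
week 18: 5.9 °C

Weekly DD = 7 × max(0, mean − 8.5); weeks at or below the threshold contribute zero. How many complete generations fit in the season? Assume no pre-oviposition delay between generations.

2 generations

Weekly DD (7 × max(0, T̄ − 8.5)): 68.6, 12.6, 72.8, 110.6, 29.4, 113.4, 122.5, 107.1, 125.3, 15.4, 28.0, 84.0, 119.0, 71.4, 84.0, 93.1, 84.0, 0.0.
Season total = 1341.2 DD.
Complete generations = ⌊1341.2 / 505⌋ = 2.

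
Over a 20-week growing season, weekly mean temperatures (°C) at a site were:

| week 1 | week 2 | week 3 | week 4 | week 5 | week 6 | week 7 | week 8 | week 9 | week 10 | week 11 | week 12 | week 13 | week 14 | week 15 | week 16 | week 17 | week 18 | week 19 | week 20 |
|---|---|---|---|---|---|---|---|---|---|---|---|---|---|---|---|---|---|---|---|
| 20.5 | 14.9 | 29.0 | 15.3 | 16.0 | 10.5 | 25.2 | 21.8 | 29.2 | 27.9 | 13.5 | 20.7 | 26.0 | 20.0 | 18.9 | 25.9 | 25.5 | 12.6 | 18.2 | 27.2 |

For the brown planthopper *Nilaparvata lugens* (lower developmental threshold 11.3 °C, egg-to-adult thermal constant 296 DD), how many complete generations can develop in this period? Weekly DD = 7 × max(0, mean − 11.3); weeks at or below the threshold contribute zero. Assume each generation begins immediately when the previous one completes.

4 generations

Weekly DD (7 × max(0, T̄ − 11.3)): 64.4, 25.2, 123.9, 28.0, 32.9, 0.0, 97.3, 73.5, 125.3, 116.2, 15.4, 65.8, 102.9, 60.9, 53.2, 102.2, 99.4, 9.1, 48.3, 111.3.
Season total = 1355.2 DD.
Complete generations = ⌊1355.2 / 296⌋ = 4.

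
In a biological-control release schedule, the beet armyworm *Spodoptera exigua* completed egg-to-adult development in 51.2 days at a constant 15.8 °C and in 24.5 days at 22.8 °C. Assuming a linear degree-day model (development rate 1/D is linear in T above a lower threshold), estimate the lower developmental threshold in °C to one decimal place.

Equal thermal constants: D₁(T₁ − T_b) = D₂(T₂ − T_b).
51.2·(15.8 − T_b) = 24.5·(22.8 − T_b)
T_b = (51.2·15.8 − 24.5·22.8) / (51.2 − 24.5) = 250.36 / 26.7 = 9.377 °C ≈ 9.4 °C.

9.4 °C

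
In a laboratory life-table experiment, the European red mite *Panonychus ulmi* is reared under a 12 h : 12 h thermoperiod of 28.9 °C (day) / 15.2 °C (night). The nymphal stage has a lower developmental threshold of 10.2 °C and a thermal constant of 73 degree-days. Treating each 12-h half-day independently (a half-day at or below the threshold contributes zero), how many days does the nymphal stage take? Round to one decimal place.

Day half: max(0, 28.9 − 10.2) × 0.5 = 18.7 × 0.5 = 9.35 DD.
Night half: max(0, 15.2 − 10.2) × 0.5 = 5.0 × 0.5 = 2.50 DD.
Per 24 h: 11.85 DD/day.
Duration = 73 / 11.85 = 6.160 ≈ 6.2 days.

6.2 days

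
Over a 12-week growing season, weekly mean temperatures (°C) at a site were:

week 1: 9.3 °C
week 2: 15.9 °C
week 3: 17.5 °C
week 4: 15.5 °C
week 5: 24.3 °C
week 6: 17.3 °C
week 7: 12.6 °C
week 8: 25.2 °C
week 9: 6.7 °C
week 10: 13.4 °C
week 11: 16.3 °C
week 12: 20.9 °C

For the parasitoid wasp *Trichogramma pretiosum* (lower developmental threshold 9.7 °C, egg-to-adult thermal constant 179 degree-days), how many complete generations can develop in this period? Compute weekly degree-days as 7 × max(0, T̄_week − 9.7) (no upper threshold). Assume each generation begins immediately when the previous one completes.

Weekly DD (7 × max(0, T̄ − 9.7)): 0.0, 43.4, 54.6, 40.6, 102.2, 53.2, 20.3, 108.5, 0.0, 25.9, 46.2, 78.4.
Season total = 573.3 DD.
Complete generations = ⌊573.3 / 179⌋ = 3.

3 generations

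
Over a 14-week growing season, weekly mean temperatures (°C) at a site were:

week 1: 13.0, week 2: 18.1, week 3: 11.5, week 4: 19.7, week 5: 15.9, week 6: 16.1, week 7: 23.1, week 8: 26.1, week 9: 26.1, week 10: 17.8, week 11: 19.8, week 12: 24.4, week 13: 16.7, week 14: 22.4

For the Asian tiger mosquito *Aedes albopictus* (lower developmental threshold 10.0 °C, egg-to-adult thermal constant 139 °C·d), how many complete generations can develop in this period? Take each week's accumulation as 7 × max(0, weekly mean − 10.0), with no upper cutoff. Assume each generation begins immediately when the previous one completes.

Weekly DD (7 × max(0, T̄ − 10.0)): 21.0, 56.7, 10.5, 67.9, 41.3, 42.7, 91.7, 112.7, 112.7, 54.6, 68.6, 100.8, 46.9, 86.8.
Season total = 914.9 DD.
Complete generations = ⌊914.9 / 139⌋ = 6.

6 generations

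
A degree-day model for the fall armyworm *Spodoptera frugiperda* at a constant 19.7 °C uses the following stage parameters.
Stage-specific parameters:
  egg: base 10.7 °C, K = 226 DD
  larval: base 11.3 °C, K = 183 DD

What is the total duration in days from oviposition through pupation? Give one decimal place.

46.9 days

egg: 226 / (19.7 − 10.7) = 226 / 9.0 = 25.111 d.
larval: 183 / (19.7 − 11.3) = 183 / 8.4 = 21.786 d.
Sum = 46.897 ≈ 46.9 days.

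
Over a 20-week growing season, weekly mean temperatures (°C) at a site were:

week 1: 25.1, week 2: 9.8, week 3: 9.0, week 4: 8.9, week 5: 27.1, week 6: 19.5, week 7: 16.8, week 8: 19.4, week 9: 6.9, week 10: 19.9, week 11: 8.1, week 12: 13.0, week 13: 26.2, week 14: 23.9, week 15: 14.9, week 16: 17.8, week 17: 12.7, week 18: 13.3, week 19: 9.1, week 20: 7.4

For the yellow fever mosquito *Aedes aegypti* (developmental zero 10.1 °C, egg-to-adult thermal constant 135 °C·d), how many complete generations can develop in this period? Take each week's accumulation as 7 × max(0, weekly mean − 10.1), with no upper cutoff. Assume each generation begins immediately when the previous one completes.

6 generations

Weekly DD (7 × max(0, T̄ − 10.1)): 105.0, 0.0, 0.0, 0.0, 119.0, 65.8, 46.9, 65.1, 0.0, 68.6, 0.0, 20.3, 112.7, 96.6, 33.6, 53.9, 18.2, 22.4, 0.0, 0.0.
Season total = 828.1 DD.
Complete generations = ⌊828.1 / 135⌋ = 6.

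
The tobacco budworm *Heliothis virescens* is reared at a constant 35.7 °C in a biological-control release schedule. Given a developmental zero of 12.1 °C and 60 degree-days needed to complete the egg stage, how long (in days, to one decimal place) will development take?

2.5 days

Daily accumulation = 35.7 − 12.1 = 23.6 DD/day.
Duration = 60 / 23.6 = 2.542 ≈ 2.5 days.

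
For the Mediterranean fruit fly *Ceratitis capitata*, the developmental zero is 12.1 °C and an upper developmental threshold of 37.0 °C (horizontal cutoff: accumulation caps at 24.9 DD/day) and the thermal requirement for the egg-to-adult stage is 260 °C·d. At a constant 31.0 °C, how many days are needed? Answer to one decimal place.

Daily accumulation = 31.0 − 12.1 = 18.9 DD/day.
Duration = 260 / 18.9 = 13.757 ≈ 13.8 days.

13.8 days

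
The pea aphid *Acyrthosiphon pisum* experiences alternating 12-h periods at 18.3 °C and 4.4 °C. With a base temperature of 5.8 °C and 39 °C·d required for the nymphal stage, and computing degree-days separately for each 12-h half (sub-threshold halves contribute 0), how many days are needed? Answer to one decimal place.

Day half: max(0, 18.3 − 5.8) × 0.5 = 12.5 × 0.5 = 6.25 DD.
Night half: max(0, 4.4 − 5.8) × 0.5 = 0.0 × 0.5 = 0.00 DD.
Per 24 h: 6.25 DD/day.
Duration = 39 / 6.25 = 6.240 ≈ 6.2 days.

6.2 days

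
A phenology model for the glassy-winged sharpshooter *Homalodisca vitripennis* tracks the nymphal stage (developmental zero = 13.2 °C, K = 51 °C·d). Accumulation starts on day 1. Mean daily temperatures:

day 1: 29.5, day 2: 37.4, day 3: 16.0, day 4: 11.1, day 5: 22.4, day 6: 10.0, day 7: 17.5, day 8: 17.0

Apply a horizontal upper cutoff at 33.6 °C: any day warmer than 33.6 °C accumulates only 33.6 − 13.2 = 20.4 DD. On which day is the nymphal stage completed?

Daily DD above 13.2 °C (capped at 20.4): 16.3, 20.4, 2.8, 0.0, 9.2, 0.0, 4.3, 3.8.
Cumulative: 16.3, 36.7, 39.5, 39.5, 48.7, 48.7, 53.0, 56.8.
The total first reaches 51 DD on day 7.

day 7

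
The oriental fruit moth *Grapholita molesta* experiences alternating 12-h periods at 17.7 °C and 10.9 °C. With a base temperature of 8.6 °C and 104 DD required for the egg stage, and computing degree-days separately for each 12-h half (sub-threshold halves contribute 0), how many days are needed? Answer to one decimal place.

Day half: max(0, 17.7 − 8.6) × 0.5 = 9.1 × 0.5 = 4.55 DD.
Night half: max(0, 10.9 − 8.6) × 0.5 = 2.3 × 0.5 = 1.15 DD.
Per 24 h: 5.70 DD/day.
Duration = 104 / 5.70 = 18.246 ≈ 18.2 days.

18.2 days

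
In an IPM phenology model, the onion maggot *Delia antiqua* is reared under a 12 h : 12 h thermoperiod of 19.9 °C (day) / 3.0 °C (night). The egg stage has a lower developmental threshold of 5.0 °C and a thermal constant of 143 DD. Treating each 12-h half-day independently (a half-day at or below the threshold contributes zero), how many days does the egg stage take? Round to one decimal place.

Day half: max(0, 19.9 − 5.0) × 0.5 = 14.9 × 0.5 = 7.45 DD.
Night half: max(0, 3.0 − 5.0) × 0.5 = 0.0 × 0.5 = 0.00 DD.
Per 24 h: 7.45 DD/day.
Duration = 143 / 7.45 = 19.195 ≈ 19.2 days.

19.2 days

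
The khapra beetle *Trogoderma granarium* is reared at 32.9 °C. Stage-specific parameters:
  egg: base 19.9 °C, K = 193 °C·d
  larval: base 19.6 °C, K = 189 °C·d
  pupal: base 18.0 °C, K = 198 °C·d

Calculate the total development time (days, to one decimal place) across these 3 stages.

42.3 days

egg: 193 / (32.9 − 19.9) = 193 / 13.0 = 14.846 d.
larval: 189 / (32.9 − 19.6) = 189 / 13.3 = 14.211 d.
pupal: 198 / (32.9 − 18.0) = 198 / 14.9 = 13.289 d.
Sum = 42.345 ≈ 42.3 days.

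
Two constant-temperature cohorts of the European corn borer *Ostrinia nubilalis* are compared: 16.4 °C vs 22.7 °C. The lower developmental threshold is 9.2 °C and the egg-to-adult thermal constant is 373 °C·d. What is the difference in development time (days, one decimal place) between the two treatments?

At 16.4 °C: 373 / (16.4 − 9.2) = 373 / 7.2 = 51.806 d.
At 22.7 °C: 373 / (22.7 − 9.2) = 373 / 13.5 = 27.630 d.
Difference = |51.806 − 27.630| = 24.176 ≈ 24.2 days.

24.2 days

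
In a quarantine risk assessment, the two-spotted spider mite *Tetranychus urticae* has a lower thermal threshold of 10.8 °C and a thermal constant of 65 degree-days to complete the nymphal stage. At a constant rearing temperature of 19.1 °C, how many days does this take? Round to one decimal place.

7.8 days

Daily accumulation = 19.1 − 10.8 = 8.3 DD/day.
Duration = 65 / 8.3 = 7.831 ≈ 7.8 days.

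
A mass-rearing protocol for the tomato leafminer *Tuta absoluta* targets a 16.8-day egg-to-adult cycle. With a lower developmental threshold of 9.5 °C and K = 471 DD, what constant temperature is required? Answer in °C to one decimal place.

37.5 °C

Required daily accumulation = 471 / 16.8 = 28.036 DD/day.
T = T_base + 28.036 = 9.5 + 28.036 = 37.536 ≈ 37.5 °C.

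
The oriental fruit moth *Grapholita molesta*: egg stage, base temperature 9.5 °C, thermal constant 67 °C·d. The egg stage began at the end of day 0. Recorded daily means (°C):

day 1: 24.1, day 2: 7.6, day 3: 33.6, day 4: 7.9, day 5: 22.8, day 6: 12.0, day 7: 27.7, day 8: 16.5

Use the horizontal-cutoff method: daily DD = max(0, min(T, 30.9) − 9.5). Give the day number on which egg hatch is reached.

Daily DD above 9.5 °C (capped at 21.4): 14.6, 0.0, 21.4, 0.0, 13.3, 2.5, 18.2, 7.0.
Cumulative: 14.6, 14.6, 36.0, 36.0, 49.3, 51.8, 70.0, 77.0.
The total first reaches 67 DD on day 7.

day 7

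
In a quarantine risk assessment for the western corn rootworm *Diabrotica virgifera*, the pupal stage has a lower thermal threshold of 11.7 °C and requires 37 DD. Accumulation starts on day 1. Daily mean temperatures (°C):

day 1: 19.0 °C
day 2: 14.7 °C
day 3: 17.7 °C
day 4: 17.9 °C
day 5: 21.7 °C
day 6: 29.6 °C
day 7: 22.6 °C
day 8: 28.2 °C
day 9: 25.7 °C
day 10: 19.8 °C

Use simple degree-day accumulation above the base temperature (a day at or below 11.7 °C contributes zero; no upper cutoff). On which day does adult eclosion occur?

day 6

Daily DD above 11.7 °C: 7.3, 3.0, 6.0, 6.2, 10.0, 17.9, 10.9, 16.5, 14.0, 8.1.
Cumulative: 7.3, 10.3, 16.3, 22.5, 32.5, 50.4, 61.3, 77.8, 91.8, 99.9.
The total first reaches 37 DD on day 6.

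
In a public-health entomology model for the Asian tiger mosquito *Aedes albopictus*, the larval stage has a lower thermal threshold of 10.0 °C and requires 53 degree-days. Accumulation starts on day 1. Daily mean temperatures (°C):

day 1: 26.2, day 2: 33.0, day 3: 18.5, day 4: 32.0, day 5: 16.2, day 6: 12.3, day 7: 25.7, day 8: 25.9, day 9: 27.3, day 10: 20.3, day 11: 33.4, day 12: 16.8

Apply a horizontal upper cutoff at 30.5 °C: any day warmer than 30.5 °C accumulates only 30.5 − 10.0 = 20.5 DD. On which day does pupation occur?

Daily DD above 10.0 °C (capped at 20.5): 16.2, 20.5, 8.5, 20.5, 6.2, 2.3, 15.7, 15.9, 17.3, 10.3, 20.5, 6.8.
Cumulative: 16.2, 36.7, 45.2, 65.7, 71.9, 74.2, 89.9, 105.8, 123.1, 133.4, 153.9, 160.7.
The total first reaches 53 DD on day 4.

day 4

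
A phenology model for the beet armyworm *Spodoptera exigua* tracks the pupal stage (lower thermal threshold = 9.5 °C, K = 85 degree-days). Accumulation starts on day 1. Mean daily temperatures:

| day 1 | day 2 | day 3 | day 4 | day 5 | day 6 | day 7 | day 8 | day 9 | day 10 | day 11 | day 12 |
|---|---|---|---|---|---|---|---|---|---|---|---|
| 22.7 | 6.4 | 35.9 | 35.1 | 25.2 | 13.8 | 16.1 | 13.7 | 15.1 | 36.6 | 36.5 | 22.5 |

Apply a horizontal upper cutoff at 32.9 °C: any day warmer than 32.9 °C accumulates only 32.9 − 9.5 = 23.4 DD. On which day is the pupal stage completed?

day 7

Daily DD above 9.5 °C (capped at 23.4): 13.2, 0.0, 23.4, 23.4, 15.7, 4.3, 6.6, 4.2, 5.6, 23.4, 23.4, 13.0.
Cumulative: 13.2, 13.2, 36.6, 60.0, 75.7, 80.0, 86.6, 90.8, 96.4, 119.8, 143.2, 156.2.
The total first reaches 85 DD on day 7.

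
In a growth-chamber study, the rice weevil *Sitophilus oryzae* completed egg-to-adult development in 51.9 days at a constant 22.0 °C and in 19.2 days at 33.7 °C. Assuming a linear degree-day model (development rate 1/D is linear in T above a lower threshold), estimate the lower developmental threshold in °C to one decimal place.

15.1 °C

Equal thermal constants: D₁(T₁ − T_b) = D₂(T₂ − T_b).
51.9·(22.0 − T_b) = 19.2·(33.7 − T_b)
T_b = (51.9·22.0 − 19.2·33.7) / (51.9 − 19.2) = 494.76 / 32.7 = 15.130 °C ≈ 15.1 °C.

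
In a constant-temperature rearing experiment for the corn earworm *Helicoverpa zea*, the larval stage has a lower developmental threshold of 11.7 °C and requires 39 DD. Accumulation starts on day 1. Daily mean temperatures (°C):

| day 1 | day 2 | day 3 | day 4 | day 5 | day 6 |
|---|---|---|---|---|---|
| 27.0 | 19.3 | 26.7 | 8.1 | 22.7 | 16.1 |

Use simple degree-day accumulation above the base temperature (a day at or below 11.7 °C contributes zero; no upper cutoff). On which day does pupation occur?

day 5

Daily DD above 11.7 °C: 15.3, 7.6, 15.0, 0.0, 11.0, 4.4.
Cumulative: 15.3, 22.9, 37.9, 37.9, 48.9, 53.3.
The total first reaches 39 DD on day 5.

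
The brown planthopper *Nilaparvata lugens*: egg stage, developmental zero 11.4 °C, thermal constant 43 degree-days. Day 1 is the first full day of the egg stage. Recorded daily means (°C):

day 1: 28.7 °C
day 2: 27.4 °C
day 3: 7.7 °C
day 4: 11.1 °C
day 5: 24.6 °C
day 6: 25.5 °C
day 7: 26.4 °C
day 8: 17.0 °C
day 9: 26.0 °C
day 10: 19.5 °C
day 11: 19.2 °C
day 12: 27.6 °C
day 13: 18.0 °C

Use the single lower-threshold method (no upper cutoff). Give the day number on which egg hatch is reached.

Daily DD above 11.4 °C: 17.3, 16.0, 0.0, 0.0, 13.2, 14.1, 15.0, 5.6, 14.6, 8.1, 7.8, 16.2, 6.6.
Cumulative: 17.3, 33.3, 33.3, 33.3, 46.5, 60.6, 75.6, 81.2, 95.8, 103.9, 111.7, 127.9, 134.5.
The total first reaches 43 DD on day 5.

day 5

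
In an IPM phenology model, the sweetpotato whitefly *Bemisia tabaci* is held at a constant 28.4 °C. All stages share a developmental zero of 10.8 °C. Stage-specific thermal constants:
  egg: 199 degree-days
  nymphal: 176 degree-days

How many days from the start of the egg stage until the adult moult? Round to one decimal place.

21.3 days

Daily accumulation at 28.4 °C = 28.4 − 10.8 = 17.6 DD/day.
Total K = 199 + 176 = 375 DD.
Total duration = 375 / 17.6 = 21.307 ≈ 21.3 days.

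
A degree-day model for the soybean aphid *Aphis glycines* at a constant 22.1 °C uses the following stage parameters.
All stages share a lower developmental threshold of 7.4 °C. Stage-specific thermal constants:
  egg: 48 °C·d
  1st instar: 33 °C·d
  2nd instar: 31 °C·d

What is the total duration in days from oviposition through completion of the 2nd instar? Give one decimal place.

Daily accumulation at 22.1 °C = 22.1 − 7.4 = 14.7 DD/day.
Total K = 48 + 33 + 31 = 112 DD.
Total duration = 112 / 14.7 = 7.619 ≈ 7.6 days.

7.6 days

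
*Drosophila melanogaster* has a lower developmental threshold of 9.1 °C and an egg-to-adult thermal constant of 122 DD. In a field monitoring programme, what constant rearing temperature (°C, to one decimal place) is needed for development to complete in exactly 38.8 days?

12.2 °C

Required daily accumulation = 122 / 38.8 = 3.144 DD/day.
T = T_base + 3.144 = 9.1 + 3.144 = 12.244 ≈ 12.2 °C.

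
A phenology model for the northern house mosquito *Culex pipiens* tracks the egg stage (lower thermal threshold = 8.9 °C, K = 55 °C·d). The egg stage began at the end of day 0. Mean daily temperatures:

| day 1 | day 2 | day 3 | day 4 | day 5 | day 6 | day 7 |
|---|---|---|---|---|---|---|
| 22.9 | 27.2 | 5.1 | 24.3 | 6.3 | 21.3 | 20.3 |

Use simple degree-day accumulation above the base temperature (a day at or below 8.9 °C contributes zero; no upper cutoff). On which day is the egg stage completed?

day 6

Daily DD above 8.9 °C: 14.0, 18.3, 0.0, 15.4, 0.0, 12.4, 11.4.
Cumulative: 14.0, 32.3, 32.3, 47.7, 47.7, 60.1, 71.5.
The total first reaches 55 DD on day 6.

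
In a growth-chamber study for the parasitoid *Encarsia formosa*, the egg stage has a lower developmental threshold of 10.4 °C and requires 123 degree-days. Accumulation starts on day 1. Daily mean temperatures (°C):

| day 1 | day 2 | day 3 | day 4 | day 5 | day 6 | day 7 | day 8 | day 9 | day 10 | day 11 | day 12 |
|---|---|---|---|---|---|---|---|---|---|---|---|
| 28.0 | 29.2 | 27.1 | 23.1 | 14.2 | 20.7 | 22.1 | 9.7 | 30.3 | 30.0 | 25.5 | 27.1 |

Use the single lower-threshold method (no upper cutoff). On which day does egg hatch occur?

Daily DD above 10.4 °C: 17.6, 18.8, 16.7, 12.7, 3.8, 10.3, 11.7, 0.0, 19.9, 19.6, 15.1, 16.7.
Cumulative: 17.6, 36.4, 53.1, 65.8, 69.6, 79.9, 91.6, 91.6, 111.5, 131.1, 146.2, 162.9.
The total first reaches 123 DD on day 10.

day 10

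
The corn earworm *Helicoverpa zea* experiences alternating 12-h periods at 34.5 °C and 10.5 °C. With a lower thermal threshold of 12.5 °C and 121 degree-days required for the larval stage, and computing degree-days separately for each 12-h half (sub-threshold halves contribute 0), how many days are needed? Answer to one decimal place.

Day half: max(0, 34.5 − 12.5) × 0.5 = 22.0 × 0.5 = 11.00 DD.
Night half: max(0, 10.5 − 12.5) × 0.5 = 0.0 × 0.5 = 0.00 DD.
Per 24 h: 11.00 DD/day.
Duration = 121 / 11.00 = 11.000 ≈ 11.0 days.

11.0 days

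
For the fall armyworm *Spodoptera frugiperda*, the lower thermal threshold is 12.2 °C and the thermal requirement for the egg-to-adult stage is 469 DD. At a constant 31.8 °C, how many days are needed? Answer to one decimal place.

Daily accumulation = 31.8 − 12.2 = 19.6 DD/day.
Duration = 469 / 19.6 = 23.929 ≈ 23.9 days.

23.9 days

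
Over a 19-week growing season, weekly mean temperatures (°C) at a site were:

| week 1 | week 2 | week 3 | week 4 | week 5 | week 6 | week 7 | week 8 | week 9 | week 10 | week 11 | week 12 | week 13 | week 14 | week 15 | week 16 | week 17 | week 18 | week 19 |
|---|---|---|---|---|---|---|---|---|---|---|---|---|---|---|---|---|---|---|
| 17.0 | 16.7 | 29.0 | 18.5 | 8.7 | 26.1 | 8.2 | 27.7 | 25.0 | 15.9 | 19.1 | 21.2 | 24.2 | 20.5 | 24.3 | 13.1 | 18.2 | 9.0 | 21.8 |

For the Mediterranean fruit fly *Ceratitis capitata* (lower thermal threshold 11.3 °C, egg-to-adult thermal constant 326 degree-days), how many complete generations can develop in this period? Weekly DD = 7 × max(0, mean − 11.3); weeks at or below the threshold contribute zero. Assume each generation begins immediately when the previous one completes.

3 generations

Weekly DD (7 × max(0, T̄ − 11.3)): 39.9, 37.8, 123.9, 50.4, 0.0, 103.6, 0.0, 114.8, 95.9, 32.2, 54.6, 69.3, 90.3, 64.4, 91.0, 12.6, 48.3, 0.0, 73.5.
Season total = 1102.5 DD.
Complete generations = ⌊1102.5 / 326⌋ = 3.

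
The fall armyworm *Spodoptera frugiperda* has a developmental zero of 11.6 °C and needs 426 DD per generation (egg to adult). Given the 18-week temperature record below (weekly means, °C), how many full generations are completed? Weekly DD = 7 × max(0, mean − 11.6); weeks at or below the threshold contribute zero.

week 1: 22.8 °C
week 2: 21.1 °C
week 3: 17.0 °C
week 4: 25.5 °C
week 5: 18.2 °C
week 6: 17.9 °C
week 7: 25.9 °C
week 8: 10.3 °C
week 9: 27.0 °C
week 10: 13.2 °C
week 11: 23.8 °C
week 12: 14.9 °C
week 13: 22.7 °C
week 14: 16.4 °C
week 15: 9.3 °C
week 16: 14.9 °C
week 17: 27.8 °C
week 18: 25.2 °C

Weekly DD (7 × max(0, T̄ − 11.6)): 78.4, 66.5, 37.8, 97.3, 46.2, 44.1, 100.1, 0.0, 107.8, 11.2, 85.4, 23.1, 77.7, 33.6, 0.0, 23.1, 113.4, 95.2.
Season total = 1040.9 DD.
Complete generations = ⌊1040.9 / 426⌋ = 2.

2 generations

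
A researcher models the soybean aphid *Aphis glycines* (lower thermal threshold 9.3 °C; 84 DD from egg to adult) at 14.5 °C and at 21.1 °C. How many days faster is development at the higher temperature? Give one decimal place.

At 14.5 °C: 84 / (14.5 − 9.3) = 84 / 5.2 = 16.154 d.
At 21.1 °C: 84 / (21.1 − 9.3) = 84 / 11.8 = 7.119 d.
Difference = |16.154 − 7.119| = 9.035 ≈ 9.0 days.

9.0 days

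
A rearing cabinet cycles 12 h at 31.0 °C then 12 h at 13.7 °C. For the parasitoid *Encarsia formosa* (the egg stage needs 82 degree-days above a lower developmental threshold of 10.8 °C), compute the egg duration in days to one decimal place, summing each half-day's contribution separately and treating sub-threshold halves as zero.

7.1 days

Day half: max(0, 31.0 − 10.8) × 0.5 = 20.2 × 0.5 = 10.10 DD.
Night half: max(0, 13.7 − 10.8) × 0.5 = 2.9 × 0.5 = 1.45 DD.
Per 24 h: 11.55 DD/day.
Duration = 82 / 11.55 = 7.100 ≈ 7.1 days.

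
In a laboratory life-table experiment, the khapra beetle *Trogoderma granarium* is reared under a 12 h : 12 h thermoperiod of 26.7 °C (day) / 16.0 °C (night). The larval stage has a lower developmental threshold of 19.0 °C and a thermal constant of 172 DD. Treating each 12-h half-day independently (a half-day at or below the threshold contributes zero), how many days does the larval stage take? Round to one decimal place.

44.7 days

Day half: max(0, 26.7 − 19.0) × 0.5 = 7.7 × 0.5 = 3.85 DD.
Night half: max(0, 16.0 − 19.0) × 0.5 = 0.0 × 0.5 = 0.00 DD.
Per 24 h: 3.85 DD/day.
Duration = 172 / 3.85 = 44.675 ≈ 44.7 days.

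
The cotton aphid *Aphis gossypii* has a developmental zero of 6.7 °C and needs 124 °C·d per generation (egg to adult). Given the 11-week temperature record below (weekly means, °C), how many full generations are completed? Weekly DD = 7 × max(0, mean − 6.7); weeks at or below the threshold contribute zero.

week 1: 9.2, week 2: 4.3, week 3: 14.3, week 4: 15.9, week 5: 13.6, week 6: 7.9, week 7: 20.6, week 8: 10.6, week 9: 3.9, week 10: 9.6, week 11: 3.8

2 generations

Weekly DD (7 × max(0, T̄ − 6.7)): 17.5, 0.0, 53.2, 64.4, 48.3, 8.4, 97.3, 27.3, 0.0, 20.3, 0.0.
Season total = 336.7 DD.
Complete generations = ⌊336.7 / 124⌋ = 2.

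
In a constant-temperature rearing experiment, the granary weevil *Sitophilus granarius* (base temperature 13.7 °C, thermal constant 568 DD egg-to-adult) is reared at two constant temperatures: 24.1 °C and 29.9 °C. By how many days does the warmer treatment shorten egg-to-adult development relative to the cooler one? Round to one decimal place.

At 24.1 °C: 568 / (24.1 − 13.7) = 568 / 10.4 = 54.615 d.
At 29.9 °C: 568 / (29.9 − 13.7) = 568 / 16.2 = 35.062 d.
Difference = |54.615 − 35.062| = 19.554 ≈ 19.6 days.

19.6 days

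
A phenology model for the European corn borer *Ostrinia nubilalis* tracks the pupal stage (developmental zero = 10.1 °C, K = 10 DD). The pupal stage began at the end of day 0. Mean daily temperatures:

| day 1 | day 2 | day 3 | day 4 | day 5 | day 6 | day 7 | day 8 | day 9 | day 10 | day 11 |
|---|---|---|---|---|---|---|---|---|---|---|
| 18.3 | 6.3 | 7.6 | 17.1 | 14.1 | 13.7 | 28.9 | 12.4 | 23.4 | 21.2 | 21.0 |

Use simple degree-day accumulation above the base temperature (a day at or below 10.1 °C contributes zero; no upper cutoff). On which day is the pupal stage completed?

day 4

Daily DD above 10.1 °C: 8.2, 0.0, 0.0, 7.0, 4.0, 3.6, 18.8, 2.3, 13.3, 11.1, 10.9.
Cumulative: 8.2, 8.2, 8.2, 15.2, 19.2, 22.8, 41.6, 43.9, 57.2, 68.3, 79.2.
The total first reaches 10 DD on day 4.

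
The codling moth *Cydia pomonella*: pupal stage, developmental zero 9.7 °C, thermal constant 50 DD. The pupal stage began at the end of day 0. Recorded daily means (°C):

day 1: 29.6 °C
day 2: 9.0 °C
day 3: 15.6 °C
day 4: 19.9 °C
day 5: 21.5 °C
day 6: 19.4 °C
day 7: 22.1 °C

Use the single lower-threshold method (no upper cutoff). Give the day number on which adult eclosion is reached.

Daily DD above 9.7 °C: 19.9, 0.0, 5.9, 10.2, 11.8, 9.7, 12.4.
Cumulative: 19.9, 19.9, 25.8, 36.0, 47.8, 57.5, 69.9.
The total first reaches 50 DD on day 6.

day 6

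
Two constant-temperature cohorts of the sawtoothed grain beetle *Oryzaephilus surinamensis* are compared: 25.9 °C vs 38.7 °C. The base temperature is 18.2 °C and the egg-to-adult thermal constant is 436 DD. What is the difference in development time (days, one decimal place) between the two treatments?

35.4 days

At 25.9 °C: 436 / (25.9 − 18.2) = 436 / 7.7 = 56.623 d.
At 38.7 °C: 436 / (38.7 − 18.2) = 436 / 20.5 = 21.268 d.
Difference = |56.623 − 21.268| = 35.355 ≈ 35.4 days.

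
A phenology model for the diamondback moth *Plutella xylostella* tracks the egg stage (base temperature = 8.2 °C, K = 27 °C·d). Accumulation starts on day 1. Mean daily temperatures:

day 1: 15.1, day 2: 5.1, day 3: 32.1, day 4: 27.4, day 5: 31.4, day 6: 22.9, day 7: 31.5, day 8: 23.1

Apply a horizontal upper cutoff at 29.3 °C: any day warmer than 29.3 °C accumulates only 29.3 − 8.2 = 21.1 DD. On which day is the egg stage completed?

Daily DD above 8.2 °C (capped at 21.1): 6.9, 0.0, 21.1, 19.2, 21.1, 14.7, 21.1, 14.9.
Cumulative: 6.9, 6.9, 28.0, 47.2, 68.3, 83.0, 104.1, 119.0.
The total first reaches 27 DD on day 3.

day 3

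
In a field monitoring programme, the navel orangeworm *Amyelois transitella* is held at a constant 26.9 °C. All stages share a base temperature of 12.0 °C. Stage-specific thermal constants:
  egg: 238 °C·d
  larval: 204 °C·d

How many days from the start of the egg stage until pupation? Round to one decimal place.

Daily accumulation at 26.9 °C = 26.9 − 12.0 = 14.9 DD/day.
Total K = 238 + 204 = 442 DD.
Total duration = 442 / 14.9 = 29.664 ≈ 29.7 days.

29.7 days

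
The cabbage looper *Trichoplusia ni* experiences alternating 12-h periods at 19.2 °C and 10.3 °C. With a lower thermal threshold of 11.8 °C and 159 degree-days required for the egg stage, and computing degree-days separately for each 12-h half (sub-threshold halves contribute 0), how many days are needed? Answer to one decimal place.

43.0 days

Day half: max(0, 19.2 − 11.8) × 0.5 = 7.4 × 0.5 = 3.70 DD.
Night half: max(0, 10.3 − 11.8) × 0.5 = 0.0 × 0.5 = 0.00 DD.
Per 24 h: 3.70 DD/day.
Duration = 159 / 3.70 = 42.973 ≈ 43.0 days.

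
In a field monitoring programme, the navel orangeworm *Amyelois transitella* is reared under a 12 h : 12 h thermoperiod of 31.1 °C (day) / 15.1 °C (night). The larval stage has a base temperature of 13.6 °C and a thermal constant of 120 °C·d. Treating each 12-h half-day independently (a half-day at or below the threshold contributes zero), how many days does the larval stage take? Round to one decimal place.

12.6 days

Day half: max(0, 31.1 − 13.6) × 0.5 = 17.5 × 0.5 = 8.75 DD.
Night half: max(0, 15.1 − 13.6) × 0.5 = 1.5 × 0.5 = 0.75 DD.
Per 24 h: 9.50 DD/day.
Duration = 120 / 9.50 = 12.632 ≈ 12.6 days.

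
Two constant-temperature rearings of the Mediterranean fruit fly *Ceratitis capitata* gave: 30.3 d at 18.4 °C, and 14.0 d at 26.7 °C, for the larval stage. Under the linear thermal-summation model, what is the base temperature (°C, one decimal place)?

Under the model K = D·(T − T_b), so D₁·(T₁ − T_b) = D₂·(T₂ − T_b).
30.3·(18.4 − T_b) = 14.0·(26.7 − T_b)
T_b = (30.3·18.4 − 14.0·26.7) / (30.3 − 14.0) = 183.72 / 16.3 = 11.271 °C ≈ 11.3 °C.

11.3 °C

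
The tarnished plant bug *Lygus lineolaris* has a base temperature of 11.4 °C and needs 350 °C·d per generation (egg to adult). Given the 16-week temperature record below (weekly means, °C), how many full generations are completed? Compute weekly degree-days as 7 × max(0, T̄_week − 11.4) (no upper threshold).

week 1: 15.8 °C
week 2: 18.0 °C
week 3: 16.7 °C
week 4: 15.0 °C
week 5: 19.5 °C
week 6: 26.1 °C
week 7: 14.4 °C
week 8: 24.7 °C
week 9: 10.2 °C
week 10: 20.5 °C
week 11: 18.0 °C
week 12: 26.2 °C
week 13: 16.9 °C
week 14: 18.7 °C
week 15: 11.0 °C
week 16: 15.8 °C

Weekly DD (7 × max(0, T̄ − 11.4)): 30.8, 46.2, 37.1, 25.2, 56.7, 102.9, 21.0, 93.1, 0.0, 63.7, 46.2, 103.6, 38.5, 51.1, 0.0, 30.8.
Season total = 746.9 DD.
Complete generations = ⌊746.9 / 350⌋ = 2.

2 generations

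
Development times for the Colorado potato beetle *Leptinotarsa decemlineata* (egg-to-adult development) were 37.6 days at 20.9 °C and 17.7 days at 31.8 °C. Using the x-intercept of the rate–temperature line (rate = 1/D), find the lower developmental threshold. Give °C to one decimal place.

Linear rate model ⇒ the product D·(T − T_b) is constant across temperatures.
37.6·(20.9 − T_b) = 17.7·(31.8 − T_b)
T_b = (37.6·20.9 − 17.7·31.8) / (37.6 − 17.7) = 222.98 / 19.9 = 11.205 °C ≈ 11.2 °C.

11.2 °C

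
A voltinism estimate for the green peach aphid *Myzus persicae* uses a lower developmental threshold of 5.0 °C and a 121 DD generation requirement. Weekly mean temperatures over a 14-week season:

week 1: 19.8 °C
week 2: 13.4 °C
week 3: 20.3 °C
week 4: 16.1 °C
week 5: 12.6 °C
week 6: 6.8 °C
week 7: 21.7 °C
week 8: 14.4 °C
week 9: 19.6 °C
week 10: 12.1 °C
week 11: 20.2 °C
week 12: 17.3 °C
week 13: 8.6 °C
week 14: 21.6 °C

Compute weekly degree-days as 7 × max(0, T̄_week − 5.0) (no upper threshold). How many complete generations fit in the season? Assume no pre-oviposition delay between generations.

8 generations

Weekly DD (7 × max(0, T̄ − 5.0)): 103.6, 58.8, 107.1, 77.7, 53.2, 12.6, 116.9, 65.8, 102.2, 49.7, 106.4, 86.1, 25.2, 116.2.
Season total = 1081.5 DD.
Complete generations = ⌊1081.5 / 121⌋ = 8.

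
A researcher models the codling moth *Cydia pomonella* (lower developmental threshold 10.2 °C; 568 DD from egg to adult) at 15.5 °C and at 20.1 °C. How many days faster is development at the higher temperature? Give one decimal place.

49.8 days

At 15.5 °C: 568 / (15.5 − 10.2) = 568 / 5.3 = 107.170 d.
At 20.1 °C: 568 / (20.1 − 10.2) = 568 / 9.9 = 57.374 d.
Difference = |107.170 − 57.374| = 49.796 ≈ 49.8 days.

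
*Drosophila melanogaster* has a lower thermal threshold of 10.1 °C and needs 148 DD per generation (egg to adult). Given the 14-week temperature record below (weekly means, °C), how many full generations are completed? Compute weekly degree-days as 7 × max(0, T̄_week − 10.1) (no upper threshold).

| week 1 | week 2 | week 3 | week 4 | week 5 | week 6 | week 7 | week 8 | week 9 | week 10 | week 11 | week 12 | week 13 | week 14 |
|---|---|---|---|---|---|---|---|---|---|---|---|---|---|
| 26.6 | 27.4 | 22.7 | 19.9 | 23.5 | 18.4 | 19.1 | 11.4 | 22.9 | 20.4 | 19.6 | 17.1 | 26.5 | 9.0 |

6 generations

Weekly DD (7 × max(0, T̄ − 10.1)): 115.5, 121.1, 88.2, 68.6, 93.8, 58.1, 63.0, 9.1, 89.6, 72.1, 66.5, 49.0, 114.8, 0.0.
Season total = 1009.4 DD.
Complete generations = ⌊1009.4 / 148⌋ = 6.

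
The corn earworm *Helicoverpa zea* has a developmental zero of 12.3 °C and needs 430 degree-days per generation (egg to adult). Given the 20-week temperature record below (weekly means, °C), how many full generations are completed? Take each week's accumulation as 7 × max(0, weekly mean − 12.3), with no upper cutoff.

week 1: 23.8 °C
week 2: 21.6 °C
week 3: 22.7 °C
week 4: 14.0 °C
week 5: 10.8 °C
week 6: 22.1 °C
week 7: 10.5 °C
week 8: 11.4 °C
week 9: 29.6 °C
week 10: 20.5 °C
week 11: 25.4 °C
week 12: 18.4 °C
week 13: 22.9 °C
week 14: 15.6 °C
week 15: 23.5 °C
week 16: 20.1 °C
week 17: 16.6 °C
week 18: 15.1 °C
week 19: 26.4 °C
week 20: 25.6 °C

Weekly DD (7 × max(0, T̄ − 12.3)): 80.5, 65.1, 72.8, 11.9, 0.0, 68.6, 0.0, 0.0, 121.1, 57.4, 91.7, 42.7, 74.2, 23.1, 78.4, 54.6, 30.1, 19.6, 98.7, 93.1.
Season total = 1083.6 DD.
Complete generations = ⌊1083.6 / 430⌋ = 2.

2 generations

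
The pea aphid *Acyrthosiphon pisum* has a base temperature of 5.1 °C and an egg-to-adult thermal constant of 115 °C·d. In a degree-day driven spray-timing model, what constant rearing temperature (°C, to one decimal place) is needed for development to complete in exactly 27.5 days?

9.3 °C

Required daily accumulation = 115 / 27.5 = 4.182 DD/day.
T = T_base + 4.182 = 5.1 + 4.182 = 9.282 ≈ 9.3 °C.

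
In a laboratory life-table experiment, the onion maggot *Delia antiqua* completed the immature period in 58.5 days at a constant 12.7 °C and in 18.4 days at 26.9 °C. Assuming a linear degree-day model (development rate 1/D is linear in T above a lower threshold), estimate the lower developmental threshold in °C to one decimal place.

6.2 °C

Equal thermal constants: D₁(T₁ − T_b) = D₂(T₂ − T_b).
58.5·(12.7 − T_b) = 18.4·(26.9 − T_b)
T_b = (58.5·12.7 − 18.4·26.9) / (58.5 − 18.4) = 247.99 / 40.1 = 6.184 °C ≈ 6.2 °C.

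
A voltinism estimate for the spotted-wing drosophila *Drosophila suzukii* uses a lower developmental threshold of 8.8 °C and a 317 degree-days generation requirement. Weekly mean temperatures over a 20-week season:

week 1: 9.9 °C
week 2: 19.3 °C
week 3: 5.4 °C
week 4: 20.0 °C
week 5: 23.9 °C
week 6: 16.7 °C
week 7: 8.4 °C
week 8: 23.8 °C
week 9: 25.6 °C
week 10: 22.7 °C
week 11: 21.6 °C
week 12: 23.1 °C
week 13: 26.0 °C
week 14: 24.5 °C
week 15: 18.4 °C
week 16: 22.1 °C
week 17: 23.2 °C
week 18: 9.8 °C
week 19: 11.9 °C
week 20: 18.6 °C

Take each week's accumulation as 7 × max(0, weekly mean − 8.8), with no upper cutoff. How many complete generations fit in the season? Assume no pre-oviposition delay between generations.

Weekly DD (7 × max(0, T̄ − 8.8)): 7.7, 73.5, 0.0, 78.4, 105.7, 55.3, 0.0, 105.0, 117.6, 97.3, 89.6, 100.1, 120.4, 109.9, 67.2, 93.1, 100.8, 7.0, 21.7, 68.6.
Season total = 1418.9 DD.
Complete generations = ⌊1418.9 / 317⌋ = 4.

4 generations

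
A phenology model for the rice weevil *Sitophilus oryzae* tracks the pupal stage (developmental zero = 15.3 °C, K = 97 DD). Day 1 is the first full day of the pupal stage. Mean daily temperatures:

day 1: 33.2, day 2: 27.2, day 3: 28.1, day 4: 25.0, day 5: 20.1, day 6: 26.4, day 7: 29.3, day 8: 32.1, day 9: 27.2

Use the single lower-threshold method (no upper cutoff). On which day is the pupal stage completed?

Daily DD above 15.3 °C: 17.9, 11.9, 12.8, 9.7, 4.8, 11.1, 14.0, 16.8, 11.9.
Cumulative: 17.9, 29.8, 42.6, 52.3, 57.1, 68.2, 82.2, 99.0, 110.9.
The total first reaches 97 DD on day 8.

day 8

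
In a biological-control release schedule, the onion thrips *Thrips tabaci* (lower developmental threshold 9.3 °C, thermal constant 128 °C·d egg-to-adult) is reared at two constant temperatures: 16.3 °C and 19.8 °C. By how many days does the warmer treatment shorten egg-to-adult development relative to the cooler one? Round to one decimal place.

At 16.3 °C: 128 / (16.3 − 9.3) = 128 / 7.0 = 18.286 d.
At 19.8 °C: 128 / (19.8 − 9.3) = 128 / 10.5 = 12.190 d.
Difference = |18.286 − 12.190| = 6.095 ≈ 6.1 days.

6.1 days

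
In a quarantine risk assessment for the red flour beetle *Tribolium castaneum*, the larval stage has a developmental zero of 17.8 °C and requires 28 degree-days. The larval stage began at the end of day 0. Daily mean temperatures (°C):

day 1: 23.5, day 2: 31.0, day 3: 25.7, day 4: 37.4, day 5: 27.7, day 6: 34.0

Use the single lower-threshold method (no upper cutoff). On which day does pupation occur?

day 4

Daily DD above 17.8 °C: 5.7, 13.2, 7.9, 19.6, 9.9, 16.2.
Cumulative: 5.7, 18.9, 26.8, 46.4, 56.3, 72.5.
The total first reaches 28 DD on day 4.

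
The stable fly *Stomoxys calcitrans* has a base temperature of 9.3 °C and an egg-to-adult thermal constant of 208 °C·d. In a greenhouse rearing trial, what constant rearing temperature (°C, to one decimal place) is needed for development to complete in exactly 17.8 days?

Required daily accumulation = 208 / 17.8 = 11.685 DD/day.
T = T_base + 11.685 = 9.3 + 11.685 = 20.985 ≈ 21.0 °C.

21.0 °C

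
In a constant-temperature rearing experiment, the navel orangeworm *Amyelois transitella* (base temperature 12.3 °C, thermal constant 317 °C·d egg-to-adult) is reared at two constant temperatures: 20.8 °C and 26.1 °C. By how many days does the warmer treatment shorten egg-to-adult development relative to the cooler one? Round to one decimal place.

At 20.8 °C: 317 / (20.8 − 12.3) = 317 / 8.5 = 37.294 d.
At 26.1 °C: 317 / (26.1 − 12.3) = 317 / 13.8 = 22.971 d.
Difference = |37.294 − 22.971| = 14.323 ≈ 14.3 days.

14.3 days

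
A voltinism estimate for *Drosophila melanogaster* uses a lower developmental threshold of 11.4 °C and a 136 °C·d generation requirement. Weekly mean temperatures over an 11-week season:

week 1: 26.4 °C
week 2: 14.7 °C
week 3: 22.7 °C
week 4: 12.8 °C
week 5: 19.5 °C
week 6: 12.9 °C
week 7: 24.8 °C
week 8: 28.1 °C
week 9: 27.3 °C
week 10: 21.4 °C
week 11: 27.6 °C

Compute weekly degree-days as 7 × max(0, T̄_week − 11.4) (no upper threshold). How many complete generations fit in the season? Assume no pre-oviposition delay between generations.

5 generations

Weekly DD (7 × max(0, T̄ − 11.4)): 105.0, 23.1, 79.1, 9.8, 56.7, 10.5, 93.8, 116.9, 111.3, 70.0, 113.4.
Season total = 789.6 DD.
Complete generations = ⌊789.6 / 136⌋ = 5.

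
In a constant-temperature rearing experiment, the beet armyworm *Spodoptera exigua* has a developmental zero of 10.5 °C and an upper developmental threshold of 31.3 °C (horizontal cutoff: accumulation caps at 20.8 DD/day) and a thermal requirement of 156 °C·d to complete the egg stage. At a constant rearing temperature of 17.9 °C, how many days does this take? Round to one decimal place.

Daily accumulation = 17.9 − 10.5 = 7.4 DD/day.
Duration = 156 / 7.4 = 21.081 ≈ 21.1 days.

21.1 days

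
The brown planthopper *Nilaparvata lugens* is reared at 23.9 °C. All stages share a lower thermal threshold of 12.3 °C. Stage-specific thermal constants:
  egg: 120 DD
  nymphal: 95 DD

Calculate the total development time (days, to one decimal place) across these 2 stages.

18.5 days

Daily accumulation at 23.9 °C = 23.9 − 12.3 = 11.6 DD/day.
Total K = 120 + 95 = 215 DD.
Total duration = 215 / 11.6 = 18.534 ≈ 18.5 days.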